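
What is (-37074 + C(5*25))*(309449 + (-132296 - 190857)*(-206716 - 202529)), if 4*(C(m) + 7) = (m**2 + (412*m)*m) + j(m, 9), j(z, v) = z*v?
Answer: 208488194801860721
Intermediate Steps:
j(z, v) = v*z
C(m) = -7 + 9*m/4 + 413*m**2/4 (C(m) = -7 + ((m**2 + (412*m)*m) + 9*m)/4 = -7 + ((m**2 + 412*m**2) + 9*m)/4 = -7 + (413*m**2 + 9*m)/4 = -7 + (9*m + 413*m**2)/4 = -7 + (9*m/4 + 413*m**2/4) = -7 + 9*m/4 + 413*m**2/4)
(-37074 + C(5*25))*(309449 + (-132296 - 190857)*(-206716 - 202529)) = (-37074 + (-7 + 9*(5*25)/4 + 413*(5*25)**2/4))*(309449 + (-132296 - 190857)*(-206716 - 202529)) = (-37074 + (-7 + (9/4)*125 + (413/4)*125**2))*(309449 - 323153*(-409245)) = (-37074 + (-7 + 1125/4 + (413/4)*15625))*(309449 + 132248749485) = (-37074 + (-7 + 1125/4 + 6453125/4))*132249058934 = (-37074 + 3227111/2)*132249058934 = (3152963/2)*132249058934 = 208488194801860721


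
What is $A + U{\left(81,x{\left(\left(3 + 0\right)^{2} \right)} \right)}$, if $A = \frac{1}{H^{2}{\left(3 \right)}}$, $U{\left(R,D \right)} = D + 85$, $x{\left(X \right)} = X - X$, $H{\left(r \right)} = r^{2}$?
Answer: $\frac{6886}{81} \approx 85.012$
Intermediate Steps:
$x{\left(X \right)} = 0$
$U{\left(R,D \right)} = 85 + D$
$A = \frac{1}{81}$ ($A = \frac{1}{\left(3^{2}\right)^{2}} = \frac{1}{9^{2}} = \frac{1}{81} \approx 0.012346$)
$A + U{\left(81,x{\left(\left(3 + 0\right)^{2} \right)} \right)} = \frac{1}{81} + \left(85 + 0\right) = \frac{1}{81} + 85 = \frac{6886}{81}$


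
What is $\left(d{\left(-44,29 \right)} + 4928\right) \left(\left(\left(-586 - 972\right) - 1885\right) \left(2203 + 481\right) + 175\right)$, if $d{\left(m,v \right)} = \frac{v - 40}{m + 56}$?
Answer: $- \frac{182121495875}{4} \approx -4.553 \cdot 10^{10}$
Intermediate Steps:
$d{\left(m,v \right)} = \frac{-40 + v}{56 + m}$
$\left(d{\left(-44,29 \right)} + 4928\right) \left(\left(\left(-586 - 972\right) - 1885\right) \left(2203 + 481\right) + 175\right) = \left(\frac{-40 + 29}{56 - 44} + 4928\right) \left(\left(\left(-586 - 972\right) - 1885\right) \left(2203 + 481\right) + 175\right) = \left(\frac{1}{12} \left(-11\right) + 4928\right) \left(\left(-1558 - 1885\right) 2684 + 175\right) = \left(\frac{1}{12} \left(-11\right) + 4928\right) \left(\left(-3443\right) 2684 + 175\right) = \left(- \frac{11}{12} + 4928\right) \left(-9241012 + 175\right) = \frac{59125}{12} \left(-9240837\right) = - \frac{182121495875}{4}$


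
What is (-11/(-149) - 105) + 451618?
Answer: 67275448/149 ≈ 4.5151e+5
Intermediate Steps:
(-11/(-149) - 105) + 451618 = (-11*(-1/149) - 105) + 451618 = (11/149 - 105) + 451618 = -15634/149 + 451618 = 67275448/149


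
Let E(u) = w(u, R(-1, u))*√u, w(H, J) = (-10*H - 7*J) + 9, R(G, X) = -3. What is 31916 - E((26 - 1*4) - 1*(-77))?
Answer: 31916 + 2880*√11 ≈ 41468.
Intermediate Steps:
w(H, J) = 9 - 10*H - 7*J
E(u) = √u*(30 - 10*u) (E(u) = (9 - 10*u - 7*(-3))*√u = (9 - 10*u + 21)*√u = (30 - 10*u)*√u = √u*(30 - 10*u))
31916 - E((26 - 1*4) - 1*(-77)) = 31916 - 10*√((26 - 1*4) - 1*(-77))*(3 - ((26 - 1*4) - 1*(-77))) = 31916 - 10*√((26 - 4) + 77)*(3 - ((26 - 4) + 77)) = 31916 - 10*√(22 + 77)*(3 - (22 + 77)) = 31916 - 10*√99*(3 - 1*99) = 31916 - 10*3*√11*(3 - 99) = 31916 - 10*3*√11*(-96) = 31916 - (-2880)*√11 = 31916 + 2880*√11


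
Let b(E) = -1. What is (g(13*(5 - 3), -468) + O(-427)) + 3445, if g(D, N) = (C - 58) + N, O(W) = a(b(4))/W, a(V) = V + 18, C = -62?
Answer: 1219922/427 ≈ 2857.0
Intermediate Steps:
a(V) = 18 + V
O(W) = 17/W (O(W) = (18 - 1)/W = 17/W)
g(D, N) = -120 + N (g(D, N) = (-62 - 58) + N = -120 + N)
(g(13*(5 - 3), -468) + O(-427)) + 3445 = ((-120 - 468) + 17/(-427)) + 3445 = (-588 + 17*(-1/427)) + 3445 = (-588 - 17/427) + 3445 = -251093/427 + 3445 = 1219922/427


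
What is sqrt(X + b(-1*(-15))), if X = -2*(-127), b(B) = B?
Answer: sqrt(269) ≈ 16.401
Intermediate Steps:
X = 254
sqrt(X + b(-1*(-15))) = sqrt(254 - 1*(-15)) = sqrt(254 + 15) = sqrt(269)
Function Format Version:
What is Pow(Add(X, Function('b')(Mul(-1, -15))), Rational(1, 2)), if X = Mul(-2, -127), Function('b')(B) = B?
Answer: Pow(269, Rational(1, 2)) ≈ 16.401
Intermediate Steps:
X = 254
Pow(Add(X, Function('b')(Mul(-1, -15))), Rational(1, 2)) = Pow(Add(254, Mul(-1, -15)), Rational(1, 2)) = Pow(Add(254, 15), Rational(1, 2)) = Pow(269, Rational(1, 2))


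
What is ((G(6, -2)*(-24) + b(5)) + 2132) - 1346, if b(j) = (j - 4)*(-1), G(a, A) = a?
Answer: 641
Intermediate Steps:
b(j) = 4 - j (b(j) = (-4 + j)*(-1) = 4 - j)
((G(6, -2)*(-24) + b(5)) + 2132) - 1346 = ((6*(-24) + (4 - 1*5)) + 2132) - 1346 = ((-144 + (4 - 5)) + 2132) - 1346 = ((-144 - 1) + 2132) - 1346 = (-145 + 2132) - 1346 = 1987 - 1346 = 641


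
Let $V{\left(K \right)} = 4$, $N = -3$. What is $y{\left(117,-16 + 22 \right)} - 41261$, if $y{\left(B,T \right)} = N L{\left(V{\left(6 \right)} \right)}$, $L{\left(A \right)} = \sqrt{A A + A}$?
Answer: $-41261 - 6 \sqrt{5} \approx -41274.0$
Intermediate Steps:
$L{\left(A \right)} = \sqrt{A + A^{2}}$ ($L{\left(A \right)} = \sqrt{A^{2} + A} = \sqrt{A + A^{2}}$)
$y{\left(B,T \right)} = - 6 \sqrt{5}$ ($y{\left(B,T \right)} = - 3 \sqrt{4 \left(1 + 4\right)} = - 3 \sqrt{4 \cdot 5} = - 3 \sqrt{20} = - 3 \cdot 2 \sqrt{5} = - 6 \sqrt{5}$)
$y{\left(117,-16 + 22 \right)} - 41261 = - 6 \sqrt{5} - 41261 = -41261 - 6 \sqrt{5}$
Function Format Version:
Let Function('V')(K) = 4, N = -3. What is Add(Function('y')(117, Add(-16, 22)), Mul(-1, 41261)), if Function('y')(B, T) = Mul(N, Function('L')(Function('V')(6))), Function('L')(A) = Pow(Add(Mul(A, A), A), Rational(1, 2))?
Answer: Add(-41261, Mul(-6, Pow(5, Rational(1, 2)))) ≈ -41274.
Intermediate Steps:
Function('L')(A) = Pow(Add(A, Pow(A, 2)), Rational(1, 2)) (Function('L')(A) = Pow(Add(Pow(A, 2), A), Rational(1, 2)) = Pow(Add(A, Pow(A, 2)), Rational(1, 2)))
Function('y')(B, T) = Mul(-6, Pow(5, Rational(1, 2))) (Function('y')(B, T) = Mul(-3, Pow(Mul(4, Add(1, 4)), Rational(1, 2))) = Mul(-3, Pow(Mul(4, 5), Rational(1, 2))) = Mul(-3, Pow(20, Rational(1, 2))) = Mul(-3, Mul(2, Pow(5, Rational(1, 2)))) = Mul(-6, Pow(5, Rational(1, 2))))
Add(Function('y')(117, Add(-16, 22)), Mul(-1, 41261)) = Add(Mul(-6, Pow(5, Rational(1, 2))), Mul(-1, 41261)) = Add(Mul(-6, Pow(5, Rational(1, 2))), -41261) = Add(-41261, Mul(-6, Pow(5, Rational(1, 2))))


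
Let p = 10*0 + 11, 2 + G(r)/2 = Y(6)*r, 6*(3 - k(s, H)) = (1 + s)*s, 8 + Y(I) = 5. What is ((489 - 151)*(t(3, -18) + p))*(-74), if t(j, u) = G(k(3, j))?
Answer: -25012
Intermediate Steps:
Y(I) = -3 (Y(I) = -8 + 5 = -3)
k(s, H) = 3 - s*(1 + s)/6 (k(s, H) = 3 - (1 + s)*s/6 = 3 - s*(1 + s)/6)
G(r) = -4 - 6*r (G(r) = -4 + 2*(-3*r) = -4 - 6*r)
t(j, u) = -10 (t(j, u) = -4 - 6*(3 - ⅙*3 - ⅙*3²) = -4 - 6*(3 - ½ - ⅙*9) = -4 - 6*(3 - ½ - 3/2) = -4 - 6*1 = -4 - 6 = -10)
p = 11 (p = 0 + 11 = 11)
((489 - 151)*(t(3, -18) + p))*(-74) = ((489 - 151)*(-10 + 11))*(-74) = (338*1)*(-74) = 338*(-74) = -25012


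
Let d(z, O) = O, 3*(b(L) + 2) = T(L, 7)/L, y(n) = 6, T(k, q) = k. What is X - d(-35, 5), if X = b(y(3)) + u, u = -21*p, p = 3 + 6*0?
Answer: -209/3 ≈ -69.667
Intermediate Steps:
p = 3 (p = 3 + 0 = 3)
b(L) = -5/3 (b(L) = -2 + (L/L)/3 = -2 + (1/3)*1 = -2 + 1/3 = -5/3)
u = -63 (u = -21*3 = -63)
X = -194/3 (X = -5/3 - 63 = -194/3 ≈ -64.667)
X - d(-35, 5) = -194/3 - 1*5 = -194/3 - 5 = -209/3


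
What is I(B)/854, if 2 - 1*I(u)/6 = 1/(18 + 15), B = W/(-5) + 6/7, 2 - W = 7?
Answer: 65/4697 ≈ 0.013839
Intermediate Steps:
W = -5 (W = 2 - 1*7 = 2 - 7 = -5)
B = 13/7 (B = -5/(-5) + 6/7 = -5*(-1/5) + 6*(1/7) = 1 + 6/7 = 13/7 ≈ 1.8571)
I(u) = 130/11 (I(u) = 12 - 6/(18 + 15) = 12 - 6/33 = 12 - 6*1/33 = 12 - 2/11 = 130/11)
I(B)/854 = (130/11)/854 = (130/11)*(1/854) = 65/4697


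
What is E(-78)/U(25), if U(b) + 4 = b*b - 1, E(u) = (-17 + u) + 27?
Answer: -17/155 ≈ -0.10968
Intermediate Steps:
E(u) = 10 + u
U(b) = -5 + b² (U(b) = -4 + (b*b - 1) = -4 + (b² - 1) = -4 + (-1 + b²) = -5 + b²)
E(-78)/U(25) = (10 - 78)/(-5 + 25²) = -68/(-5 + 625) = -68/620 = -68*1/620 = -17/155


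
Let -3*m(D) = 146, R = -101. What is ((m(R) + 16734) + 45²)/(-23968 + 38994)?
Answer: 56131/45078 ≈ 1.2452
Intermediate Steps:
m(D) = -146/3 (m(D) = -⅓*146 = -146/3)
((m(R) + 16734) + 45²)/(-23968 + 38994) = ((-146/3 + 16734) + 45²)/(-23968 + 38994) = (50056/3 + 2025)/15026 = (56131/3)*(1/15026) = 56131/45078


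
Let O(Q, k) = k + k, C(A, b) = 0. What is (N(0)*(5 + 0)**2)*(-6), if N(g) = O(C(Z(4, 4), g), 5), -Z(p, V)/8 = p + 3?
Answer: -1500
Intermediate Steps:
Z(p, V) = -24 - 8*p (Z(p, V) = -8*(p + 3) = -8*(3 + p) = -24 - 8*p)
O(Q, k) = 2*k
N(g) = 10 (N(g) = 2*5 = 10)
(N(0)*(5 + 0)**2)*(-6) = (10*(5 + 0)**2)*(-6) = (10*5**2)*(-6) = (10*25)*(-6) = 250*(-6) = -1500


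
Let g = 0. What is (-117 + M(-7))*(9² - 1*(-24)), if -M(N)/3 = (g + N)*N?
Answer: -27720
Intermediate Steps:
M(N) = -3*N² (M(N) = -3*(0 + N)*N = -3*N*N = -3*N²)
(-117 + M(-7))*(9² - 1*(-24)) = (-117 - 3*(-7)²)*(9² - 1*(-24)) = (-117 - 3*49)*(81 + 24) = (-117 - 147)*105 = -264*105 = -27720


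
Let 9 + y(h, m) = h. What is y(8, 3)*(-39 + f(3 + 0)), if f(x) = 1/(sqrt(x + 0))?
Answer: 39 - sqrt(3)/3 ≈ 38.423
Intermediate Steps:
y(h, m) = -9 + h
f(x) = 1/sqrt(x) (f(x) = 1/(sqrt(x)) = 1/sqrt(x))
y(8, 3)*(-39 + f(3 + 0)) = (-9 + 8)*(-39 + 1/sqrt(3 + 0)) = -(-39 + 1/sqrt(3)) = -(-39 + sqrt(3)/3) = 39 - sqrt(3)/3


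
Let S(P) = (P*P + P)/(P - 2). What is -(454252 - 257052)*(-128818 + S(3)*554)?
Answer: 24091924000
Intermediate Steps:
S(P) = (P + P²)/(-2 + P) (S(P) = (P² + P)/(-2 + P) = (P + P²)/(-2 + P))
-(454252 - 257052)*(-128818 + S(3)*554) = -(454252 - 257052)*(-128818 + (3*(1 + 3)/(-2 + 3))*554) = -197200*(-128818 + (3*4/1)*554) = -197200*(-128818 + (3*1*4)*554) = -197200*(-128818 + 12*554) = -197200*(-128818 + 6648) = -197200*(-122170) = -1*(-24091924000) = 24091924000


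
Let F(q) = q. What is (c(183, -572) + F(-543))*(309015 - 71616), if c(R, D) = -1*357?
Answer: -213659100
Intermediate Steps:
c(R, D) = -357
(c(183, -572) + F(-543))*(309015 - 71616) = (-357 - 543)*(309015 - 71616) = -900*237399 = -213659100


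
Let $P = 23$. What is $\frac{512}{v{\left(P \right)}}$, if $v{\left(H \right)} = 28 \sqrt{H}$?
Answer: $\frac{128 \sqrt{23}}{161} \approx 3.8128$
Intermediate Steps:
$\frac{512}{v{\left(P \right)}} = \frac{512}{28 \sqrt{23}} = 512 \frac{\sqrt{23}}{644} = \frac{128 \sqrt{23}}{161}$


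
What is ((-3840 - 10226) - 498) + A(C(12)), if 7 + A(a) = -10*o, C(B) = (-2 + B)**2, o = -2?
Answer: -14551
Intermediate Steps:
A(a) = 13 (A(a) = -7 - 10*(-2) = -7 + 20 = 13)
((-3840 - 10226) - 498) + A(C(12)) = ((-3840 - 10226) - 498) + 13 = (-14066 - 498) + 13 = -14564 + 13 = -14551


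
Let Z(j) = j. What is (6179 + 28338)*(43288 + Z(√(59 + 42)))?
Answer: 1494171896 + 34517*√101 ≈ 1.4945e+9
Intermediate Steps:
(6179 + 28338)*(43288 + Z(√(59 + 42))) = (6179 + 28338)*(43288 + √(59 + 42)) = 34517*(43288 + √101) = 1494171896 + 34517*√101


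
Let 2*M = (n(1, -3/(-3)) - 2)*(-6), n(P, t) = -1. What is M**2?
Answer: 81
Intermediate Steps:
M = 9 (M = ((-1 - 2)*(-6))/2 = (-3*(-6))/2 = (1/2)*18 = 9)
M**2 = 9**2 = 81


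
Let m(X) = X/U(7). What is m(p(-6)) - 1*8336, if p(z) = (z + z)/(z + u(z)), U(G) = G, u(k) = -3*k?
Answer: -58353/7 ≈ -8336.1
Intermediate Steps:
p(z) = -1 (p(z) = (z + z)/(z - 3*z) = (2*z)/((-2*z)) = (2*z)*(-1/(2*z)) = -1)
m(X) = X/7
m(p(-6)) - 1*8336 = (⅐)*(-1) - 1*8336 = -⅐ - 8336 = -58353/7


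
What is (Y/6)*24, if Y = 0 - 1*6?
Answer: -24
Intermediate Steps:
Y = -6 (Y = 0 - 6 = -6)
(Y/6)*24 = -6/6*24 = -6*⅙*24 = -1*24 = -24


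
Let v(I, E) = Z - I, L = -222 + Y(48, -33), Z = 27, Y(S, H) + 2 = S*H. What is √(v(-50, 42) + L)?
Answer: I*√1731 ≈ 41.605*I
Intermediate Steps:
Y(S, H) = -2 + H*S (Y(S, H) = -2 + S*H = -2 + H*S)
L = -1808 (L = -222 + (-2 - 33*48) = -222 + (-2 - 1584) = -222 - 1586 = -1808)
v(I, E) = 27 - I
√(v(-50, 42) + L) = √((27 - 1*(-50)) - 1808) = √((27 + 50) - 1808) = √(77 - 1808) = √(-1731) = I*√1731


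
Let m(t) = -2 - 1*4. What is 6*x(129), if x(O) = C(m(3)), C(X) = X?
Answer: -36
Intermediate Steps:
m(t) = -6 (m(t) = -2 - 4 = -6)
x(O) = -6
6*x(129) = 6*(-6) = -36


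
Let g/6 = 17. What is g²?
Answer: 10404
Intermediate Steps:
g = 102 (g = 6*17 = 102)
g² = 102² = 10404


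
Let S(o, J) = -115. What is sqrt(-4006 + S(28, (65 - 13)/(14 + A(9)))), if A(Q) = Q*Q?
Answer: I*sqrt(4121) ≈ 64.195*I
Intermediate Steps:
A(Q) = Q**2
sqrt(-4006 + S(28, (65 - 13)/(14 + A(9)))) = sqrt(-4006 - 115) = sqrt(-4121) = I*sqrt(4121)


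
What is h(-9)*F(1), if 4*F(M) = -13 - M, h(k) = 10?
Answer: -35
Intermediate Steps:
F(M) = -13/4 - M/4 (F(M) = (-13 - M)/4 = -13/4 - M/4)
h(-9)*F(1) = 10*(-13/4 - 1/4*1) = 10*(-13/4 - 1/4) = 10*(-7/2) = -35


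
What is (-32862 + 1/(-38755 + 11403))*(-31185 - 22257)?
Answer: 24017941717425/13676 ≈ 1.7562e+9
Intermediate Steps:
(-32862 + 1/(-38755 + 11403))*(-31185 - 22257) = (-32862 + 1/(-27352))*(-53442) = (-32862 - 1/27352)*(-53442) = -898841425/27352*(-53442) = 24017941717425/13676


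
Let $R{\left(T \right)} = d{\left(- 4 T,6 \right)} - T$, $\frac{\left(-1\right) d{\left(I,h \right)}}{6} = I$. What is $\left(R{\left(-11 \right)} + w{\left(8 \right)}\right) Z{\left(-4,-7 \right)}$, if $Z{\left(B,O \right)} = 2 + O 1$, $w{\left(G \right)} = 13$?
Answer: $1200$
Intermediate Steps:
$d{\left(I,h \right)} = - 6 I$
$R{\left(T \right)} = 23 T$ ($R{\left(T \right)} = - 6 \left(- 4 T\right) - T = 24 T - T = 23 T$)
$Z{\left(B,O \right)} = 2 + O$
$\left(R{\left(-11 \right)} + w{\left(8 \right)}\right) Z{\left(-4,-7 \right)} = \left(23 \left(-11\right) + 13\right) \left(2 - 7\right) = \left(-253 + 13\right) \left(-5\right) = \left(-240\right) \left(-5\right) = 1200$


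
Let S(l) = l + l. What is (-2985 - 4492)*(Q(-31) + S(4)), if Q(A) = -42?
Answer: 254218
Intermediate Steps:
S(l) = 2*l
(-2985 - 4492)*(Q(-31) + S(4)) = (-2985 - 4492)*(-42 + 2*4) = -7477*(-42 + 8) = -7477*(-34) = 254218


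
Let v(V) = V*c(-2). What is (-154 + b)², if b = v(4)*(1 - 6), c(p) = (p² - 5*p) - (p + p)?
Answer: 264196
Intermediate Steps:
c(p) = p² - 7*p (c(p) = (p² - 5*p) - 2*p = p² - 7*p)
v(V) = 18*V (v(V) = V*(-2*(-7 - 2)) = V*(-2*(-9)) = V*18 = 18*V)
b = -360 (b = (18*4)*(1 - 6) = 72*(-5) = -360)
(-154 + b)² = (-154 - 360)² = (-514)² = 264196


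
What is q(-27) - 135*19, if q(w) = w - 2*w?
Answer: -2538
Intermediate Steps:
q(w) = -w
q(-27) - 135*19 = -1*(-27) - 135*19 = 27 - 1*2565 = 27 - 2565 = -2538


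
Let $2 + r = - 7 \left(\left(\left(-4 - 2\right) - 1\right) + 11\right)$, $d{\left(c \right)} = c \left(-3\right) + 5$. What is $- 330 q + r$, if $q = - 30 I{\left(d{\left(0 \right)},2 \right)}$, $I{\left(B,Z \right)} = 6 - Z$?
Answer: $39570$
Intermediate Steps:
$d{\left(c \right)} = 5 - 3 c$ ($d{\left(c \right)} = - 3 c + 5 = 5 - 3 c$)
$r = -30$ ($r = -2 - 7 \left(\left(\left(-4 - 2\right) - 1\right) + 11\right) = -2 - 7 \left(\left(-6 - 1\right) + 11\right) = -2 - 7 \left(-7 + 11\right) = -2 - 28 = -30$)
$q = -120$ ($q = - 30 \left(6 - 2\right) = \left(-30\right) 4 = -120$)
$- 330 q + r = \left(-330\right) \left(-120\right) - 30 = 39600 - 30 = 39570$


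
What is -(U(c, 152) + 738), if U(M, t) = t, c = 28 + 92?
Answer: -890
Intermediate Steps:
c = 120
-(U(c, 152) + 738) = -(152 + 738) = -1*890 = -890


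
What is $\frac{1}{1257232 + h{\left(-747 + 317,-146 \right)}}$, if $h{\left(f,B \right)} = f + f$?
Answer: $\frac{1}{1256372} \approx 7.9594 \cdot 10^{-7}$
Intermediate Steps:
$h{\left(f,B \right)} = 2 f$
$\frac{1}{1257232 + h{\left(-747 + 317,-146 \right)}} = \frac{1}{1257232 + 2 \left(-747 + 317\right)} = \frac{1}{1257232 + 2 \left(-430\right)} = \frac{1}{1257232 - 860} = \frac{1}{1256372}$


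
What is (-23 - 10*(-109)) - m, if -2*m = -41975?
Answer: -39841/2 ≈ -19921.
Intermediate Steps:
m = 41975/2 (m = -½*(-41975) = 41975/2 ≈ 20988.)
(-23 - 10*(-109)) - m = (-23 - 10*(-109)) - 1*41975/2 = (-23 + 1090) - 41975/2 = 1067 - 41975/2 = -39841/2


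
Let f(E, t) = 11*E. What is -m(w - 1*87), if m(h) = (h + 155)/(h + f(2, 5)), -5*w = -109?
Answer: 449/216 ≈ 2.0787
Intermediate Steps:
w = 109/5 (w = -⅕*(-109) = 109/5 ≈ 21.800)
m(h) = (155 + h)/(22 + h) (m(h) = (h + 155)/(h + 11*2) = (155 + h)/(h + 22) = (155 + h)/(22 + h))
-m(w - 1*87) = -(155 + (109/5 - 1*87))/(22 + (109/5 - 1*87)) = -(155 + (109/5 - 87))/(22 + (109/5 - 87)) = -(155 - 326/5)/(22 - 326/5) = -449/((-216/5)*5) = -(-5)*449/(216*5) = -1*(-449/216) = 449/216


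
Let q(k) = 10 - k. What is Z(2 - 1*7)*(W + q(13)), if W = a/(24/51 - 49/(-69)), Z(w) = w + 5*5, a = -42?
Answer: -213684/277 ≈ -771.42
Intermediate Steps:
Z(w) = 25 + w (Z(w) = w + 25 = 25 + w)
W = -49266/1385 (W = -42/(24/51 - 49/(-69)) = -42/(24*(1/51) - 49*(-1/69)) = -42/(8/17 + 49/69) = -42/1385/1173 = -42*1173/1385 = -49266/1385 ≈ -35.571)
Z(2 - 1*7)*(W + q(13)) = (25 + (2 - 1*7))*(-49266/1385 + (10 - 1*13)) = (25 + (2 - 7))*(-49266/1385 + (10 - 13)) = (25 - 5)*(-49266/1385 - 3) = 20*(-53421/1385) = -213684/277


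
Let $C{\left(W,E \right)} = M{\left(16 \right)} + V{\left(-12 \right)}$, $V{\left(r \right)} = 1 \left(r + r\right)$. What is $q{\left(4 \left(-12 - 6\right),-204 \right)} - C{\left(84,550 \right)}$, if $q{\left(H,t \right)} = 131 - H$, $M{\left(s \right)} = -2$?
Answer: $229$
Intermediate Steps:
$V{\left(r \right)} = 2 r$ ($V{\left(r \right)} = 1 \cdot 2 r = 2 r$)
$C{\left(W,E \right)} = -26$ ($C{\left(W,E \right)} = -2 + 2 \left(-12\right) = -2 - 24 = -26$)
$q{\left(4 \left(-12 - 6\right),-204 \right)} - C{\left(84,550 \right)} = \left(131 - 4 \left(-12 - 6\right)\right) - -26 = \left(131 - 4 \left(-18\right)\right) + 26 = \left(131 - -72\right) + 26 = \left(131 + 72\right) + 26 = 203 + 26 = 229$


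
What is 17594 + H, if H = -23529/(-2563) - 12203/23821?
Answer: 97699964862/5550293 ≈ 17603.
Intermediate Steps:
H = 48109820/5550293 (H = -23529*(-1/2563) - 12203*1/23821 = 2139/233 - 12203/23821 = 48109820/5550293 ≈ 8.6680)
17594 + H = 17594 + 48109820/5550293 = 97699964862/5550293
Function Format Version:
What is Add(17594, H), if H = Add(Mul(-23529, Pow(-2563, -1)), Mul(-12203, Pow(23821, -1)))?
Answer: Rational(97699964862, 5550293) ≈ 17603.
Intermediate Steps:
H = Rational(48109820, 5550293) (H = Add(Mul(-23529, Rational(-1, 2563)), Mul(-12203, Rational(1, 23821))) = Add(Rational(2139, 233), Rational(-12203, 23821)) = Rational(48109820, 5550293) ≈ 8.6680)
Add(17594, H) = Add(17594, Rational(48109820, 5550293)) = Rational(97699964862, 5550293)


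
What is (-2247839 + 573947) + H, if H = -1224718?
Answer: -2898610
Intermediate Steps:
(-2247839 + 573947) + H = (-2247839 + 573947) - 1224718 = -1673892 - 1224718 = -2898610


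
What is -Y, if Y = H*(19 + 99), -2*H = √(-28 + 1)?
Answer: 177*I*√3 ≈ 306.57*I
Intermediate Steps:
H = -3*I*√3/2 (H = -√(-28 + 1)/2 = -3*I*√3/2 ≈ -2.5981*I)
Y = -177*I*√3 (Y = (-3*I*√3/2)*(19 + 99) = -3*I*√3/2*118 = -177*I*√3 ≈ -306.57*I)
-Y = -(-177)*I*√3 = 177*I*√3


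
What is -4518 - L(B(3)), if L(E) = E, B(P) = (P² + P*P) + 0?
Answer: -4536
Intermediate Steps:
B(P) = 2*P² (B(P) = (P² + P²) + 0 = 2*P² + 0 = 2*P²)
-4518 - L(B(3)) = -4518 - 2*3² = -4518 - 2*9 = -4518 - 1*18 = -4518 - 18 = -4536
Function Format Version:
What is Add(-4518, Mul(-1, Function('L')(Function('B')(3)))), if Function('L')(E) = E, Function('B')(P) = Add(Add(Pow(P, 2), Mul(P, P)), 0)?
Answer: -4536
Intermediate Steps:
Function('B')(P) = Mul(2, Pow(P, 2)) (Function('B')(P) = Add(Add(Pow(P, 2), Pow(P, 2)), 0) = Add(Mul(2, Pow(P, 2)), 0) = Mul(2, Pow(P, 2)))
Add(-4518, Mul(-1, Function('L')(Function('B')(3)))) = Add(-4518, Mul(-1, Mul(2, Pow(3, 2)))) = Add(-4518, Mul(-1, Mul(2, 9))) = Add(-4518, Mul(-1, 18)) = Add(-4518, -18) = -4536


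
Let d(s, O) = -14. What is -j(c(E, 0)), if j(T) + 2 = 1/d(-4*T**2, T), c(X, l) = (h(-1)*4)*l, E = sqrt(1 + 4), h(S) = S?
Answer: 29/14 ≈ 2.0714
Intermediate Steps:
E = sqrt(5) ≈ 2.2361
c(X, l) = -4*l (c(X, l) = (-1*4)*l = -4*l)
j(T) = -29/14 (j(T) = -2 + 1/(-14) = -2 - 1/14 = -29/14)
-j(c(E, 0)) = -1*(-29/14) = 29/14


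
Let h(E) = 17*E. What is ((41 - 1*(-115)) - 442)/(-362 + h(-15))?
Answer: 286/617 ≈ 0.46353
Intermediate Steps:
((41 - 1*(-115)) - 442)/(-362 + h(-15)) = ((41 - 1*(-115)) - 442)/(-362 + 17*(-15)) = ((41 + 115) - 442)/(-362 - 255) = (156 - 442)/(-617) = -286*(-1/617) = 286/617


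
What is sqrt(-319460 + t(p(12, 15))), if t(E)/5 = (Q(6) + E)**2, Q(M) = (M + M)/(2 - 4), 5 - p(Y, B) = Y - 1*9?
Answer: 2*I*sqrt(79845) ≈ 565.14*I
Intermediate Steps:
p(Y, B) = 14 - Y (p(Y, B) = 5 - (Y - 1*9) = 5 - (Y - 9) = 5 - (-9 + Y) = 5 + (9 - Y) = 14 - Y)
Q(M) = -M (Q(M) = (2*M)/(-2) = (2*M)*(-1/2) = -M)
t(E) = 5*(-6 + E)**2 (t(E) = 5*(-1*6 + E)**2 = 5*(-6 + E)**2)
sqrt(-319460 + t(p(12, 15))) = sqrt(-319460 + 5*(-6 + (14 - 1*12))**2) = sqrt(-319460 + 5*(-6 + (14 - 12))**2) = sqrt(-319460 + 5*(-6 + 2)**2) = sqrt(-319460 + 5*(-4)**2) = sqrt(-319460 + 5*16) = sqrt(-319460 + 80) = sqrt(-319380) = 2*I*sqrt(79845)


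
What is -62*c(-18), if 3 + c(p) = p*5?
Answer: 5766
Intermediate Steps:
c(p) = -3 + 5*p (c(p) = -3 + p*5 = -3 + 5*p)
-62*c(-18) = -62*(-3 + 5*(-18)) = -62*(-3 - 90) = -62*(-93) = 5766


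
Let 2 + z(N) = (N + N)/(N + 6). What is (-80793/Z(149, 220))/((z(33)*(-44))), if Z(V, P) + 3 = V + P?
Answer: -350103/21472 ≈ -16.305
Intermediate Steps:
z(N) = -2 + 2*N/(6 + N) (z(N) = -2 + (N + N)/(N + 6) = -2 + (2*N)/(6 + N) = -2 + 2*N/(6 + N))
Z(V, P) = -3 + P + V (Z(V, P) = -3 + (V + P) = -3 + (P + V) = -3 + P + V)
(-80793/Z(149, 220))/((z(33)*(-44))) = (-80793/(-3 + 220 + 149))/((-12/(6 + 33)*(-44))) = (-80793/366)/((-12/39*(-44))) = (-80793*1/366)/((-12*1/39*(-44))) = -26931/(122*((-4/13*(-44)))) = -26931/(122*176/13) = -26931/122*13/176 = -350103/21472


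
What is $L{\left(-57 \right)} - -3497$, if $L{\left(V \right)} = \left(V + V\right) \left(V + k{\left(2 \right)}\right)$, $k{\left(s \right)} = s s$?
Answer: $9539$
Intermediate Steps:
$k{\left(s \right)} = s^{2}$
$L{\left(V \right)} = 2 V \left(4 + V\right)$ ($L{\left(V \right)} = \left(V + V\right) \left(V + 2^{2}\right) = 2 V \left(V + 4\right) = 2 V \left(4 + V\right)$)
$L{\left(-57 \right)} - -3497 = 2 \left(-57\right) \left(4 - 57\right) - -3497 = 2 \left(-57\right) \left(-53\right) + 3497 = 6042 + 3497 = 9539$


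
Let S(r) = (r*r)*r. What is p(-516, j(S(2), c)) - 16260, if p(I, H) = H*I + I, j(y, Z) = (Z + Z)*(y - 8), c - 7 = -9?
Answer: -16776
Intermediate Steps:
S(r) = r³ (S(r) = r²*r = r³)
c = -2 (c = 7 - 9 = -2)
j(y, Z) = 2*Z*(-8 + y) (j(y, Z) = (2*Z)*(-8 + y) = 2*Z*(-8 + y))
p(I, H) = I + H*I
p(-516, j(S(2), c)) - 16260 = -516*(1 + 2*(-2)*(-8 + 2³)) - 16260 = -516*(1 + 2*(-2)*(-8 + 8)) - 16260 = -516*(1 + 2*(-2)*0) - 16260 = -516*(1 + 0) - 16260 = -516*1 - 16260 = -516 - 16260 = -16776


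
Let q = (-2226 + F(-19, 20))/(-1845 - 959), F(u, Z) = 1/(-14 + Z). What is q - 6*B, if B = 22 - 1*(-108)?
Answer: -13109365/16824 ≈ -779.21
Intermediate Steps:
B = 130 (B = 22 + 108 = 130)
q = 13355/16824 (q = (-2226 + 1/(-14 + 20))/(-1845 - 959) = (-2226 + 1/6)/(-2804) = (-2226 + ⅙)*(-1/2804) = -13355/6*(-1/2804) = 13355/16824 ≈ 0.79381)
q - 6*B = 13355/16824 - 6*130 = 13355/16824 - 780 = -13109365/16824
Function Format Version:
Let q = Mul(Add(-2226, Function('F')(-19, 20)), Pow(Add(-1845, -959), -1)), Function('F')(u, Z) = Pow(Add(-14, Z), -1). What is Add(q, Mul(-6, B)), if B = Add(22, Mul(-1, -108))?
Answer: Rational(-13109365, 16824) ≈ -779.21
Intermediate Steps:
B = 130 (B = Add(22, 108) = 130)
q = Rational(13355, 16824) (q = Mul(Add(-2226, Pow(Add(-14, 20), -1)), Pow(Add(-1845, -959), -1)) = Mul(Add(-2226, Pow(6, -1)), Pow(-2804, -1)) = Mul(Add(-2226, Rational(1, 6)), Rational(-1, 2804)) = Mul(Rational(-13355, 6), Rational(-1, 2804)) = Rational(13355, 16824) ≈ 0.79381)
Add(q, Mul(-6, B)) = Add(Rational(13355, 16824), Mul(-6, 130)) = Add(Rational(13355, 16824), -780) = Rational(-13109365, 16824)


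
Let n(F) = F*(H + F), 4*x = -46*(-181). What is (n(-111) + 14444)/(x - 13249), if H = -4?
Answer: -54418/22335 ≈ -2.4364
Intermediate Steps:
x = 4163/2 (x = (-46*(-181))/4 = (¼)*8326 = 4163/2 ≈ 2081.5)
n(F) = F*(-4 + F)
(n(-111) + 14444)/(x - 13249) = (-111*(-4 - 111) + 14444)/(4163/2 - 13249) = (-111*(-115) + 14444)/(-22335/2) = (12765 + 14444)*(-2/22335) = 27209*(-2/22335) = -54418/22335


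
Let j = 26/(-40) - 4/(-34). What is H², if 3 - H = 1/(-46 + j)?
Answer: 2285126809/250304041 ≈ 9.1294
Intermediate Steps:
j = -181/340 (j = 26*(-1/40) - 4*(-1/34) = -13/20 + 2/17 = -181/340 ≈ -0.53235)
H = 47803/15821 (H = 3 - 1/(-46 - 181/340) = 3 - 1/(-15821/340) = 3 - 1*(-340/15821) = 3 + 340/15821 = 47803/15821 ≈ 3.0215)
H² = (47803/15821)² = 2285126809/250304041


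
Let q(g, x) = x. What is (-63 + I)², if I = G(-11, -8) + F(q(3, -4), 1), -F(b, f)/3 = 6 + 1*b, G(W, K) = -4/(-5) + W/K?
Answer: 7144929/1600 ≈ 4465.6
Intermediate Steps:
G(W, K) = ⅘ + W/K (G(W, K) = -4*(-⅕) + W/K = ⅘ + W/K)
F(b, f) = -18 - 3*b (F(b, f) = -3*(6 + 1*b) = -3*(6 + b) = -18 - 3*b)
I = -153/40 (I = (⅘ - 11/(-8)) + (-18 - 3*(-4)) = (⅘ - 11*(-⅛)) + (-18 + 12) = (⅘ + 11/8) - 6 = 87/40 - 6 = -153/40 ≈ -3.8250)
(-63 + I)² = (-63 - 153/40)² = (-2673/40)² = 7144929/1600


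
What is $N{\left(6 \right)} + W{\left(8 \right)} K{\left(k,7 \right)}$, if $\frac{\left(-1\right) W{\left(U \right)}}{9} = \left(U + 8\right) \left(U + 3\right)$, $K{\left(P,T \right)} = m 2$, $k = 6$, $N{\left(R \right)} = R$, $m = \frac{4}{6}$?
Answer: $-2106$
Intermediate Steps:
$m = \frac{2}{3}$ ($m = 4 \cdot \frac{1}{6} = \frac{2}{3} \approx 0.66667$)
$K{\left(P,T \right)} = \frac{4}{3}$ ($K{\left(P,T \right)} = \frac{2}{3} \cdot 2 = \frac{4}{3}$)
$W{\left(U \right)} = - 9 \left(3 + U\right) \left(8 + U\right)$ ($W{\left(U \right)} = - 9 \left(U + 8\right) \left(U + 3\right) = - 9 \left(8 + U\right) \left(3 + U\right) = - 9 \left(3 + U\right) \left(8 + U\right)$)
$N{\left(6 \right)} + W{\left(8 \right)} K{\left(k,7 \right)} = 6 + \left(-216 - 792 - 9 \cdot 8^{2}\right) \frac{4}{3} = 6 + \left(-216 - 792 - 576\right) \frac{4}{3} = 6 - 2112 = -2106$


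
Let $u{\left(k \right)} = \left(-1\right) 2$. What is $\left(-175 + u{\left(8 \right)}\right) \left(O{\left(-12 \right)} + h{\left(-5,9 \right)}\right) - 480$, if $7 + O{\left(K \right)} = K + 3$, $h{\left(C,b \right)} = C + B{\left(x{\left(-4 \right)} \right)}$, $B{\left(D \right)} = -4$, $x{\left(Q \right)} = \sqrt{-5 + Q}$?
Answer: $3945$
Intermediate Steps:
$h{\left(C,b \right)} = -4 + C$ ($h{\left(C,b \right)} = C - 4 = -4 + C$)
$u{\left(k \right)} = -2$
$O{\left(K \right)} = -4 + K$ ($O{\left(K \right)} = -7 + \left(K + 3\right) = -7 + \left(3 + K\right) = -4 + K$)
$\left(-175 + u{\left(8 \right)}\right) \left(O{\left(-12 \right)} + h{\left(-5,9 \right)}\right) - 480 = \left(-175 - 2\right) \left(\left(-4 - 12\right) - 9\right) - 480 = - 177 \left(-16 - 9\right) - 480 = \left(-177\right) \left(-25\right) - 480 = 4425 - 480 = 3945$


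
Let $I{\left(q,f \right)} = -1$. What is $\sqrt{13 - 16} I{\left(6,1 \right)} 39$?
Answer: $- 39 i \sqrt{3} \approx - 67.55 i$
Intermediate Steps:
$\sqrt{13 - 16} I{\left(6,1 \right)} 39 = \sqrt{13 - 16} \left(-1\right) 39 = \sqrt{-3} \left(-1\right) 39 = i \sqrt{3} \left(-1\right) 39 = - i \sqrt{3} \cdot 39 = - 39 i \sqrt{3}$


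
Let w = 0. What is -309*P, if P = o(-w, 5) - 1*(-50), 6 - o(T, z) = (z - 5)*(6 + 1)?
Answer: -17304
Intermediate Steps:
o(T, z) = 41 - 7*z (o(T, z) = 6 - (z - 5)*(6 + 1) = 6 - (-5 + z)*7 = 6 - (-35 + 7*z) = 6 + (35 - 7*z) = 41 - 7*z)
P = 56 (P = (41 - 7*5) - 1*(-50) = (41 - 35) + 50 = 6 + 50 = 56)
-309*P = -309*56 = -17304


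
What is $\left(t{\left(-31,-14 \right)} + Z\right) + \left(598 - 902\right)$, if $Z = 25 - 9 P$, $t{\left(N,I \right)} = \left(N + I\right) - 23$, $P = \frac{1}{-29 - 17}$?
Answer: $- \frac{15953}{46} \approx -346.8$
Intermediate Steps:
$P = - \frac{1}{46}$ ($P = \frac{1}{-46} = - \frac{1}{46} \approx -0.021739$)
$t{\left(N,I \right)} = -23 + I + N$ ($t{\left(N,I \right)} = \left(I + N\right) - 23 = -23 + I + N$)
$Z = \frac{1159}{46}$ ($Z = 25 - - \frac{9}{46} = 25 + \frac{9}{46} = \frac{1159}{46} \approx 25.196$)
$\left(t{\left(-31,-14 \right)} + Z\right) + \left(598 - 902\right) = \left(\left(-23 - 14 - 31\right) + \frac{1159}{46}\right) + \left(598 - 902\right) = \left(-68 + \frac{1159}{46}\right) - 304 = - \frac{1969}{46} - 304 = - \frac{15953}{46}$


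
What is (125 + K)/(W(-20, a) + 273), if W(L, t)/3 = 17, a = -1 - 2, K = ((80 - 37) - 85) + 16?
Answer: 11/36 ≈ 0.30556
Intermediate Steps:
K = -26 (K = (43 - 85) + 16 = -42 + 16 = -26)
a = -3
W(L, t) = 51 (W(L, t) = 3*17 = 51)
(125 + K)/(W(-20, a) + 273) = (125 - 26)/(51 + 273) = 99/324 = 99*(1/324) = 11/36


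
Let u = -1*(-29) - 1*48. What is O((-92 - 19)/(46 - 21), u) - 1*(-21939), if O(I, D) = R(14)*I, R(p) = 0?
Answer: 21939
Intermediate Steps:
u = -19 (u = 29 - 48 = -19)
O(I, D) = 0 (O(I, D) = 0*I = 0)
O((-92 - 19)/(46 - 21), u) - 1*(-21939) = 0 - 1*(-21939) = 0 + 21939 = 21939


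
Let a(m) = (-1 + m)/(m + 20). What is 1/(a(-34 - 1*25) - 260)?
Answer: -13/3360 ≈ -0.0038690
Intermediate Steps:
a(m) = (-1 + m)/(20 + m)
1/(a(-34 - 1*25) - 260) = 1/((-1 + (-34 - 1*25))/(20 + (-34 - 1*25)) - 260) = 1/((-1 + (-34 - 25))/(20 + (-34 - 25)) - 260) = 1/((-1 - 59)/(20 - 59) - 260) = 1/(-60/(-39) - 260) = 1/(-1/39*(-60) - 260) = 1/(20/13 - 260) = 1/(-3360/13) = -13/3360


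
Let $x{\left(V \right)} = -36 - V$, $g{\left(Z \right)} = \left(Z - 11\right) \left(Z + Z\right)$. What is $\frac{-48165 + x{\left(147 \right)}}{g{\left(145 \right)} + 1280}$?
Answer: $- \frac{1343}{1115} \approx -1.2045$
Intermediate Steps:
$g{\left(Z \right)} = 2 Z \left(-11 + Z\right)$ ($g{\left(Z \right)} = \left(-11 + Z\right) 2 Z = 2 Z \left(-11 + Z\right)$)
$\frac{-48165 + x{\left(147 \right)}}{g{\left(145 \right)} + 1280} = \frac{-48165 - 183}{2 \cdot 145 \left(-11 + 145\right) + 1280} = \frac{-48165 - 183}{2 \cdot 145 \cdot 134 + 1280} = \frac{-48165 - 183}{38860 + 1280} = - \frac{48348}{40140} = \left(-48348\right) \frac{1}{40140} = - \frac{1343}{1115}$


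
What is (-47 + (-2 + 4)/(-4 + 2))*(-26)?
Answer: 1248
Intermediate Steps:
(-47 + (-2 + 4)/(-4 + 2))*(-26) = (-47 + 2/(-2))*(-26) = (-47 + 2*(-½))*(-26) = (-47 - 1)*(-26) = -48*(-26) = 1248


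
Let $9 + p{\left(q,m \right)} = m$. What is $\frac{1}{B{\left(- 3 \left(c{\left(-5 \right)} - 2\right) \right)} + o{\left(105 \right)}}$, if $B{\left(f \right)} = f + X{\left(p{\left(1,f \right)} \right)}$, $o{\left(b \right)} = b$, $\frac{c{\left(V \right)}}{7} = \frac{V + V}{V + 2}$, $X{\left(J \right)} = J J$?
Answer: $\frac{1}{5370} \approx 0.00018622$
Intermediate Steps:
$p{\left(q,m \right)} = -9 + m$
$X{\left(J \right)} = J^{2}$
$c{\left(V \right)} = \frac{14 V}{2 + V}$ ($c{\left(V \right)} = 7 \frac{V + V}{V + 2} = 7 \frac{2 V}{2 + V} = \frac{14 V}{2 + V}$)
$B{\left(f \right)} = f + \left(-9 + f\right)^{2}$
$\frac{1}{B{\left(- 3 \left(c{\left(-5 \right)} - 2\right) \right)} + o{\left(105 \right)}} = \frac{1}{\left(- 3 \left(14 \left(-5\right) \frac{1}{2 - 5} - 2\right) + \left(-9 - 3 \left(14 \left(-5\right) \frac{1}{2 - 5} - 2\right)\right)^{2}\right) + 105} = \frac{1}{\left(- 3 \left(14 \left(-5\right) \frac{1}{-3} - 2\right) + \left(-9 - 3 \left(14 \left(-5\right) \frac{1}{-3} - 2\right)\right)^{2}\right) + 105} = \frac{1}{\left(- 3 \left(14 \left(-5\right) \left(- \frac{1}{3}\right) - 2\right) + \left(-9 - 3 \left(14 \left(-5\right) \left(- \frac{1}{3}\right) - 2\right)\right)^{2}\right) + 105} = \frac{1}{\left(- 3 \left(\frac{70}{3} - 2\right) + \left(-9 - 3 \left(\frac{70}{3} - 2\right)\right)^{2}\right) + 105} = \frac{1}{\left(\left(-3\right) \frac{64}{3} + \left(-9 - 64\right)^{2}\right) + 105} = \frac{1}{\left(-64 + \left(-9 - 64\right)^{2}\right) + 105} = \frac{1}{\left(-64 + \left(-73\right)^{2}\right) + 105} = \frac{1}{\left(-64 + 5329\right) + 105} = \frac{1}{5265 + 105} = \frac{1}{5370}$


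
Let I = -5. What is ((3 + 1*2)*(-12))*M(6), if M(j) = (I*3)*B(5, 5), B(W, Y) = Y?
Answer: 4500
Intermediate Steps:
M(j) = -75 (M(j) = -5*3*5 = -15*5 = -75)
((3 + 1*2)*(-12))*M(6) = ((3 + 1*2)*(-12))*(-75) = ((3 + 2)*(-12))*(-75) = (5*(-12))*(-75) = -60*(-75) = 4500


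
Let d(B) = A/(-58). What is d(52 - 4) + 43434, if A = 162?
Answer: 1259505/29 ≈ 43431.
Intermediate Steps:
d(B) = -81/29 (d(B) = 162/(-58) = 162*(-1/58) = -81/29)
d(52 - 4) + 43434 = -81/29 + 43434 = 1259505/29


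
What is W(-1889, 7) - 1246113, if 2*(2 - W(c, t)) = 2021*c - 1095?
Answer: 663271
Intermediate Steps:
W(c, t) = 1099/2 - 2021*c/2 (W(c, t) = 2 - (2021*c - 1095)/2 = 2 - (-1095 + 2021*c)/2 = 2 + (1095/2 - 2021*c/2) = 1099/2 - 2021*c/2)
W(-1889, 7) - 1246113 = (1099/2 - 2021/2*(-1889)) - 1246113 = (1099/2 + 3817669/2) - 1246113 = 1909384 - 1246113 = 663271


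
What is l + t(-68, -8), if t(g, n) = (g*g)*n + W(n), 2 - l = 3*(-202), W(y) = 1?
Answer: -36383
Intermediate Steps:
l = 608 (l = 2 - 3*(-202) = 2 - 1*(-606) = 2 + 606 = 608)
t(g, n) = 1 + n*g² (t(g, n) = (g*g)*n + 1 = g²*n + 1 = n*g² + 1 = 1 + n*g²)
l + t(-68, -8) = 608 + (1 - 8*(-68)²) = 608 + (1 - 8*4624) = 608 + (1 - 36992) = 608 - 36991 = -36383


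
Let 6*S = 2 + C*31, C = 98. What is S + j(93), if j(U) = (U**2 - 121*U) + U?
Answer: -6013/3 ≈ -2004.3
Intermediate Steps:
j(U) = U**2 - 120*U
S = 1520/3 (S = (2 + 98*31)/6 = (2 + 3038)/6 = (1/6)*3040 = 1520/3 ≈ 506.67)
S + j(93) = 1520/3 + 93*(-120 + 93) = 1520/3 + 93*(-27) = 1520/3 - 2511 = -6013/3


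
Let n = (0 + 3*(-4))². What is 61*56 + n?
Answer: 3560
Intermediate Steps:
n = 144 (n = (0 - 12)² = (-12)² = 144)
61*56 + n = 61*56 + 144 = 3416 + 144 = 3560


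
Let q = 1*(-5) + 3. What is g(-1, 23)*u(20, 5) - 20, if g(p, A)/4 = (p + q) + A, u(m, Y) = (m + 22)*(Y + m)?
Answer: 83980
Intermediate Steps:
q = -2 (q = -5 + 3 = -2)
u(m, Y) = (22 + m)*(Y + m)
g(p, A) = -8 + 4*A + 4*p (g(p, A) = 4*((p - 2) + A) = 4*((-2 + p) + A) = 4*(-2 + A + p) = -8 + 4*A + 4*p)
g(-1, 23)*u(20, 5) - 20 = (-8 + 4*23 + 4*(-1))*(20² + 22*5 + 22*20 + 5*20) - 20 = (-8 + 92 - 4)*(400 + 110 + 440 + 100) - 20 = 80*1050 - 20 = 84000 - 20 = 83980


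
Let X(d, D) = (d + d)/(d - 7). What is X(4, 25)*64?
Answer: -512/3 ≈ -170.67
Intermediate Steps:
X(d, D) = 2*d/(-7 + d) (X(d, D) = (2*d)/(-7 + d) = 2*d/(-7 + d))
X(4, 25)*64 = (2*4/(-7 + 4))*64 = (2*4/(-3))*64 = (2*4*(-1/3))*64 = -8/3*64 = -512/3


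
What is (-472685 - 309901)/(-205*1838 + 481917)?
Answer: -782586/105127 ≈ -7.4442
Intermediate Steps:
(-472685 - 309901)/(-205*1838 + 481917) = -782586/(-376790 + 481917) = -782586/105127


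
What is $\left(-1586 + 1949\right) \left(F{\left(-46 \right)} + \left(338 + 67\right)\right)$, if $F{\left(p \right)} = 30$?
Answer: $157905$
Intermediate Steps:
$\left(-1586 + 1949\right) \left(F{\left(-46 \right)} + \left(338 + 67\right)\right) = \left(-1586 + 1949\right) \left(30 + \left(338 + 67\right)\right) = 363 \left(30 + 405\right) = 363 \cdot 435 = 157905$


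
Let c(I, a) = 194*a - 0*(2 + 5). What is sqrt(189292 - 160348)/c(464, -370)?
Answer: -3*sqrt(201)/17945 ≈ -0.0023701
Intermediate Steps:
c(I, a) = 194*a (c(I, a) = 194*a - 0*7 = 194*a - 1*0 = 194*a + 0 = 194*a)
sqrt(189292 - 160348)/c(464, -370) = sqrt(189292 - 160348)/((194*(-370))) = sqrt(28944)/(-71780) = (12*sqrt(201))*(-1/71780) = -3*sqrt(201)/17945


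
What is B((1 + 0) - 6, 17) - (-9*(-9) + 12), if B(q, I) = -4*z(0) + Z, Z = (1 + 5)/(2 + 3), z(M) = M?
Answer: -459/5 ≈ -91.800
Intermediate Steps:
Z = 6/5 ≈ 1.2000
B(q, I) = 6/5 (B(q, I) = -4*0 + 6/5 = 0 + 6/5 = 6/5)
B((1 + 0) - 6, 17) - (-9*(-9) + 12) = 6/5 - (-9*(-9) + 12) = 6/5 - (81 + 12) = 6/5 - 1*93 = 6/5 - 93 = -459/5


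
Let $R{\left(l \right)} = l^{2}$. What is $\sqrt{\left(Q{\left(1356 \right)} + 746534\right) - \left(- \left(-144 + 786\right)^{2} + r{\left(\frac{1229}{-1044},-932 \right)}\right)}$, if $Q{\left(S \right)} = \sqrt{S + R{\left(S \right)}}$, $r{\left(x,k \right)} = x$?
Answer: $\frac{\sqrt{35080776289 + 60552 \sqrt{460023}}}{174} \approx 1077.1$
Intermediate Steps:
$Q{\left(S \right)} = \sqrt{S + S^{2}}$
$\sqrt{\left(Q{\left(1356 \right)} + 746534\right) - \left(- \left(-144 + 786\right)^{2} + r{\left(\frac{1229}{-1044},-932 \right)}\right)} = \sqrt{\left(\sqrt{1356 \left(1 + 1356\right)} + 746534\right) - \left(- \frac{1229}{1044} - \left(-144 + 786\right)^{2}\right)} = \sqrt{\left(\sqrt{1356 \cdot 1357} + 746534\right) + \left(642^{2} - 1229 \left(- \frac{1}{1044}\right)\right)} = \sqrt{\left(\sqrt{1840092} + 746534\right) + \left(412164 - - \frac{1229}{1044}\right)} = \sqrt{\left(2 \sqrt{460023} + 746534\right) + \left(412164 + \frac{1229}{1044}\right)} = \sqrt{\left(746534 + 2 \sqrt{460023}\right) + \frac{430300445}{1044}} = \sqrt{\frac{1209681941}{1044} + 2 \sqrt{460023}}$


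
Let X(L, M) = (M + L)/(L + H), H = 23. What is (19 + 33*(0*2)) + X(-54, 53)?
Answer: 590/31 ≈ 19.032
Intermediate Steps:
X(L, M) = (L + M)/(23 + L) (X(L, M) = (M + L)/(L + 23) = (L + M)/(23 + L))
(19 + 33*(0*2)) + X(-54, 53) = (19 + 33*(0*2)) + (-54 + 53)/(23 - 54) = (19 + 33*0) - 1/(-31) = (19 + 0) - 1/31*(-1) = 19 + 1/31 = 590/31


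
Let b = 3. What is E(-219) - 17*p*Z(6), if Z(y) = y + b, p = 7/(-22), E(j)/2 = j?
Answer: -8565/22 ≈ -389.32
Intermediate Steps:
E(j) = 2*j
p = -7/22 (p = 7*(-1/22) = -7/22 ≈ -0.31818)
Z(y) = 3 + y (Z(y) = y + 3 = 3 + y)
E(-219) - 17*p*Z(6) = 2*(-219) - 17*(-7/22)*(3 + 6) = -438 - (-119)*9/22 = -438 - 1*(-1071/22) = -438 + 1071/22 = -8565/22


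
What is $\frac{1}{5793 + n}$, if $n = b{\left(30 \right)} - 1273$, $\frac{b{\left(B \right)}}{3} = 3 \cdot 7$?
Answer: $\frac{1}{4583} \approx 0.0002182$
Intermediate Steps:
$b{\left(B \right)} = 63$ ($b{\left(B \right)} = 3 \cdot 3 \cdot 7 = 3 \cdot 21 = 63$)
$n = -1210$ ($n = 63 - 1273 = -1210$)
$\frac{1}{5793 + n} = \frac{1}{5793 - 1210} = \frac{1}{4583}$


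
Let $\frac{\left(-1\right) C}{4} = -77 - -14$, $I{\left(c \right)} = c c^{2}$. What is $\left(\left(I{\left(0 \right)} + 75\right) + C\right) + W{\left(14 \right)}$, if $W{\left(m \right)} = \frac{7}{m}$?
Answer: $\frac{655}{2} \approx 327.5$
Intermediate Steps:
$I{\left(c \right)} = c^{3}$
$C = 252$ ($C = - 4 \left(-77 - -14\right) = - 4 \left(-77 + 14\right) = \left(-4\right) \left(-63\right) = 252$)
$\left(\left(I{\left(0 \right)} + 75\right) + C\right) + W{\left(14 \right)} = \left(\left(0^{3} + 75\right) + 252\right) + \frac{7}{14} = \left(\left(0 + 75\right) + 252\right) + 7 \cdot \frac{1}{14} = \left(75 + 252\right) + \frac{1}{2} = 327 + \frac{1}{2} = \frac{655}{2}$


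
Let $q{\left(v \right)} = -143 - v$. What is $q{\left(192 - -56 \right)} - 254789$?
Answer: $-255180$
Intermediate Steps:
$q{\left(192 - -56 \right)} - 254789 = \left(-143 - \left(192 - -56\right)\right) - 254789 = \left(-143 - \left(192 + 56\right)\right) - 254789 = \left(-143 - 248\right) - 254789 = -391 - 254789 = -255180$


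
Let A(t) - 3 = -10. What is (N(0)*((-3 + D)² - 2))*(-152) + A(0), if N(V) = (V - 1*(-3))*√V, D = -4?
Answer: -7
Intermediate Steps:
A(t) = -7 (A(t) = 3 - 10 = -7)
N(V) = √V*(3 + V) (N(V) = (V + 3)*√V = (3 + V)*√V = √V*(3 + V))
(N(0)*((-3 + D)² - 2))*(-152) + A(0) = ((√0*(3 + 0))*((-3 - 4)² - 2))*(-152) - 7 = ((0*3)*((-7)² - 2))*(-152) - 7 = (0*(49 - 2))*(-152) - 7 = (0*47)*(-152) - 7 = 0*(-152) - 7 = 0 - 7 = -7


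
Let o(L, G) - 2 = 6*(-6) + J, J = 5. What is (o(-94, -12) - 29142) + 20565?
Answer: -8606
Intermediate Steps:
o(L, G) = -29 (o(L, G) = 2 + (6*(-6) + 5) = 2 + (-36 + 5) = 2 - 31 = -29)
(o(-94, -12) - 29142) + 20565 = (-29 - 29142) + 20565 = -29171 + 20565 = -8606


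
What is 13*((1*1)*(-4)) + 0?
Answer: -52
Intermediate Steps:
13*((1*1)*(-4)) + 0 = 13*(1*(-4)) + 0 = 13*(-4) + 0 = -52 + 0 = -52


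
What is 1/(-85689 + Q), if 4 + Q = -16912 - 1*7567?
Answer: -1/110172 ≈ -9.0767e-6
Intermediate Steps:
Q = -24483 (Q = -4 + (-16912 - 1*7567) = -4 + (-16912 - 7567) = -4 - 24479 = -24483)
1/(-85689 + Q) = 1/(-85689 - 24483) = 1/(-110172) = -1/110172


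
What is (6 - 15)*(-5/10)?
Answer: 9/2 ≈ 4.5000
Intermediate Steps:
(6 - 15)*(-5/10) = -(-45)/10 = -9*(-½) = 9/2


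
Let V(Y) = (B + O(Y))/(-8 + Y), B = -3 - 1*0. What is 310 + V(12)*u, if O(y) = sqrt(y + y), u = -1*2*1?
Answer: 623/2 - sqrt(6) ≈ 309.05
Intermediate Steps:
u = -2 (u = -2*1 = -2)
B = -3 (B = -3 + 0 = -3)
O(y) = sqrt(2)*sqrt(y) (O(y) = sqrt(2*y) = sqrt(2)*sqrt(y))
V(Y) = (-3 + sqrt(2)*sqrt(Y))/(-8 + Y)
310 + V(12)*u = 310 + ((-3 + sqrt(2)*sqrt(12))/(-8 + 12))*(-2) = 310 + ((-3 + sqrt(2)*(2*sqrt(3)))/4)*(-2) = 310 + ((-3 + 2*sqrt(6))/4)*(-2) = 310 + (-3/4 + sqrt(6)/2)*(-2) = 310 + (3/2 - sqrt(6)) = 623/2 - sqrt(6)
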